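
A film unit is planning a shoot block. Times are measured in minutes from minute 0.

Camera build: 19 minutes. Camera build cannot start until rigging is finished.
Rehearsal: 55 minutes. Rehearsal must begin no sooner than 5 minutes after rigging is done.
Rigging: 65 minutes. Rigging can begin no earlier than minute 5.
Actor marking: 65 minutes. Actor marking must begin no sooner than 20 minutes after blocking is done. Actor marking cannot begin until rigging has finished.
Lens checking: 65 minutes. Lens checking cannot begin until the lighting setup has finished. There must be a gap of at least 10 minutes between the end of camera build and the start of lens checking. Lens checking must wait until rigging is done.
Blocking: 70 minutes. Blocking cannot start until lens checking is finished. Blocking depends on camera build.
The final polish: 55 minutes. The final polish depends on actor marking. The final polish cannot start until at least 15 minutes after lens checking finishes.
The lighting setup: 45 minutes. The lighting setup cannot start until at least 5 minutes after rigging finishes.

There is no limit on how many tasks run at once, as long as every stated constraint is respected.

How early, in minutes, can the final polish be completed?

After its own release at minute 5, rigging can start at minute 5 and finishes at minute 70.
After rigging (finishes minute 70), camera build can start at minute 70 and finishes at minute 89.
The lighting setup waits on rigging (finishes minute 70, plus 5-minute gap → minute 75), so it starts at minute 75 and finishes at 75 + 45 = minute 120.
Lens checking has to wait for the lighting setup (finishes minute 120); camera build (finishes minute 89, plus 10-minute gap → minute 99); rigging (finishes minute 70). The latest of these is minute 120, so lens checking runs minute 120 to 120 + 65 = minute 185.
Blocking cannot start until lens checking (finishes minute 185); camera build (finishes minute 89). The controlling bound is minute 185, so blocking finishes at 185 + 70 = minute 255.
For actor marking: blocking (finishes minute 255, plus 20-minute gap → minute 275); rigging (finishes minute 70). Taking the maximum gives a start of minute 275, and it finishes at 275 + 65 = minute 340.
For the final polish: actor marking (finishes minute 340); lens checking (finishes minute 185, plus 15-minute gap → minute 200). Taking the maximum gives a start of minute 340, and it finishes at 340 + 55 = minute 395.

395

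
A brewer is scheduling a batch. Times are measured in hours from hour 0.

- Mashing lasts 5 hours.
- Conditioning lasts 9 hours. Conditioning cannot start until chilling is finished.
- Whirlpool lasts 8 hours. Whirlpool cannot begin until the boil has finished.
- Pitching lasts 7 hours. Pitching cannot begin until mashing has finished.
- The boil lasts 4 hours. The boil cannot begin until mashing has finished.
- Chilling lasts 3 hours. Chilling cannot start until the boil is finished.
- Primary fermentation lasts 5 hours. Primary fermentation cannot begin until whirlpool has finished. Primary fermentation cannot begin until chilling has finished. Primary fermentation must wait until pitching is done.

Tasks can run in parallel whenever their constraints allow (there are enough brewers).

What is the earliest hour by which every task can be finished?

Mashing can start immediately at hour 0; it finishes at hour 5.
Pitching waits on mashing (finishes hour 5), so it starts at hour 5 and finishes at 5 + 7 = hour 12.
The boil cannot begin until mashing (finishes hour 5). It runs from hour 5 to 5 + 4 = hour 9.
After the boil (finishes hour 9), chilling can start at hour 9 and finishes at hour 12.
Conditioning waits on chilling (finishes hour 12), so it starts at hour 12 and finishes at 12 + 9 = hour 21.
Whirlpool waits on the boil (finishes hour 9), so it starts at hour 9 and finishes at 9 + 8 = hour 17.
Primary fermentation has to wait for whirlpool (finishes hour 17); chilling (finishes hour 12); pitching (finishes hour 12). The latest of these is hour 17, so primary fermentation runs hour 17 to 17 + 5 = hour 22.
All tasks are finished once the last one completes. Finish times: Mashing at 5, The boil at 9, Whirlpool at 17, Chilling at 12, Pitching at 12, Primary fermentation at 22, Conditioning at 21. The latest is hour 22.

22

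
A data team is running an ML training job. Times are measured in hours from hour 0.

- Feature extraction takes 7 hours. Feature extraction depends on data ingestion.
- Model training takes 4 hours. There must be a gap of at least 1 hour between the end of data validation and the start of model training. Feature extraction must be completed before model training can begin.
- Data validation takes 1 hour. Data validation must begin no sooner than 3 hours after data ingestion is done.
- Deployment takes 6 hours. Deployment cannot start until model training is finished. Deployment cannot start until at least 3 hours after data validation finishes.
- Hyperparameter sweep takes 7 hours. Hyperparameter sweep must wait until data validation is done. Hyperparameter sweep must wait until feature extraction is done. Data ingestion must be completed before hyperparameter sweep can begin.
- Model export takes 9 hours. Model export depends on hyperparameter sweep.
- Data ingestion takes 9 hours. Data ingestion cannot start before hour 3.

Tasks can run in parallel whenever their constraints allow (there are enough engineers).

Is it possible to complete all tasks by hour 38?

Yes

After its own release at hour 3, data ingestion can start at hour 3 and finishes at hour 12.
After data ingestion (finishes hour 12), feature extraction can start at hour 12 and finishes at hour 19.
Data validation cannot begin until data ingestion (finishes hour 12, plus 3-hour gap → hour 15). It runs from hour 15 to 15 + 1 = hour 16.
For model training: data validation (finishes hour 16, plus 1-hour gap → hour 17); feature extraction (finishes hour 19). Taking the maximum gives a start of hour 19, and it finishes at 19 + 4 = hour 23.
Deployment has to wait for model training (finishes hour 23); data validation (finishes hour 16, plus 3-hour gap → hour 19). The latest of these is hour 23, so deployment runs hour 23 to 23 + 6 = hour 29.
Hyperparameter sweep has to wait for data validation (finishes hour 16); feature extraction (finishes hour 19); data ingestion (finishes hour 12). The latest of these is hour 19, so hyperparameter sweep runs hour 19 to 19 + 7 = hour 26.
Model export waits on hyperparameter sweep (finishes hour 26), so it starts at hour 26 and finishes at 26 + 9 = hour 35.
Every task is finished by hour 35, which is no later than the deadline of 38, so the schedule is feasible.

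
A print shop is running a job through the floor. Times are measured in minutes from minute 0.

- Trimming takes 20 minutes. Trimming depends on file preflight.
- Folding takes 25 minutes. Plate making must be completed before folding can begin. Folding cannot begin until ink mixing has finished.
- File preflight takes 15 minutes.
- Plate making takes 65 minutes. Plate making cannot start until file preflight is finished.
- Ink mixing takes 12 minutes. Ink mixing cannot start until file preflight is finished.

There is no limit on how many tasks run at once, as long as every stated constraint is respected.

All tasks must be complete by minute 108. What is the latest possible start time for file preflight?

3

Nothing follows folding; the deadline of minute 108 is its only limit. It must start by 108 − 25 = minute 83.
Plate making has to be done before folding (must start by minute 83). That means finishing by minute 83, i.e. starting by 83 − 65 = minute 18.
Ink mixing must finish before folding (must start by minute 83). With a 12-minute duration, ink mixing must start by 83 − 12 = minute 71.
Nothing follows trimming; the deadline of minute 108 is its only limit. It must start by 108 − 20 = minute 88.
For file preflight: plate making (must start by minute 18); ink mixing (must start by minute 71); trimming (must start by minute 88). The most restrictive is minute 18; with a 15-minute duration, file preflight must start by minute 3.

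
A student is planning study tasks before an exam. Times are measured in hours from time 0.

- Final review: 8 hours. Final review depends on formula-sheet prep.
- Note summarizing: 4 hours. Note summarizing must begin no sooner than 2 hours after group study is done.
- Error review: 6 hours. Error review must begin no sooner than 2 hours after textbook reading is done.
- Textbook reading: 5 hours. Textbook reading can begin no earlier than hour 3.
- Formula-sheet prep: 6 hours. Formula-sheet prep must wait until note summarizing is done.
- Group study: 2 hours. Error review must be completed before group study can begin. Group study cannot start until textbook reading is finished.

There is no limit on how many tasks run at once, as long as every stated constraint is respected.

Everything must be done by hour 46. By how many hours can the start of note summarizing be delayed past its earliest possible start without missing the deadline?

Textbook reading waits on its own release at hour 3, so it starts at hour 3 and finishes at 3 + 5 = hour 8.
Error review cannot begin until textbook reading (finishes hour 8, plus 2-hour gap → hour 10). It runs from hour 10 to 10 + 6 = hour 16.
For group study: error review (finishes hour 16); textbook reading (finishes hour 8). Taking the maximum gives a start of hour 16, and it finishes at 16 + 2 = hour 18.
Note summarizing waits on group study (finishes hour 18, plus 2-hour gap → hour 20), so it starts at hour 20 and finishes at 20 + 4 = hour 24.

Working backward from the deadline:
Nothing follows final review; the deadline of hour 46 is its only limit. It must start by 46 − 8 = hour 38.
Formula-sheet prep must finish before final review (must start by hour 38). With a 6-hour duration, formula-sheet prep must start by 38 − 6 = hour 32.
Note summarizing has to be done before formula-sheet prep (must start by hour 32). That means finishing by hour 32, i.e. starting by 32 − 4 = hour 28.
So note summarizing can start as early as hour 20 and as late as hour 28, giving 28 − 20 = 8 hours of slack.

8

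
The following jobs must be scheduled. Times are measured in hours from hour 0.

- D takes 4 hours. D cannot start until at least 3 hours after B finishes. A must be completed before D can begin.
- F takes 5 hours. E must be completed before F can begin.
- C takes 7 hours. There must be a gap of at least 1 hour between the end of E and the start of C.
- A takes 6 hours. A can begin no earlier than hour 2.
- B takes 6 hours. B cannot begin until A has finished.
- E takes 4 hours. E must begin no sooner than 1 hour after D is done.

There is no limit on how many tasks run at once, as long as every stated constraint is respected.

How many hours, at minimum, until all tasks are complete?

A cannot begin until its own release at hour 2. It runs from hour 2 to 2 + 6 = hour 8.
After A (finishes hour 8), B can start at hour 8 and finishes at hour 14.
D needs all of B (finishes hour 14, plus 3-hour gap → hour 17); A (finishes hour 8). That puts its earliest start at hour 17; it finishes at 17 + 4 = hour 21.
E cannot begin until D (finishes hour 21, plus 1-hour gap → hour 22). It runs from hour 22 to 22 + 4 = hour 26.
F waits on E (finishes hour 26), so it starts at hour 26 and finishes at 26 + 5 = hour 31.
C waits on E (finishes hour 26, plus 1-hour gap → hour 27), so it starts at hour 27 and finishes at 27 + 7 = hour 34.
All tasks are finished once the last one completes. Finish times: A at 8, B at 14, C at 34, D at 21, E at 26, F at 31. The latest is hour 34.

34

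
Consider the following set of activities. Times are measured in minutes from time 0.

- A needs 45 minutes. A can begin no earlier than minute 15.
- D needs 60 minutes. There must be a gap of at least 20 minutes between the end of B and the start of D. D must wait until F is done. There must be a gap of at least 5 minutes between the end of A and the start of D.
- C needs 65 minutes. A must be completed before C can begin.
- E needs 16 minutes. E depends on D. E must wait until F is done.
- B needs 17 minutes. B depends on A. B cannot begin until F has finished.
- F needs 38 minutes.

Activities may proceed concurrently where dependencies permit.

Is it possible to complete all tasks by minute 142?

No

F can start immediately at minute 0; it finishes at minute 38.
After its own release at minute 15, A can start at minute 15 and finishes at minute 60.
C cannot begin until A (finishes minute 60). It runs from minute 60 to 60 + 65 = minute 125.
B needs all of A (finishes minute 60); F (finishes minute 38). That puts its earliest start at minute 60; it finishes at 60 + 17 = minute 77.
D cannot start until B (finishes minute 77, plus 20-minute gap → minute 97); F (finishes minute 38); A (finishes minute 60, plus 5-minute gap → minute 65). The controlling bound is minute 97, so D finishes at 97 + 60 = minute 157.
E cannot start until D (finishes minute 157); F (finishes minute 38). The controlling bound is minute 157, so E finishes at 157 + 16 = minute 173.
The earliest everything can be done is minute 173, which is after the deadline of 142, so it is not possible.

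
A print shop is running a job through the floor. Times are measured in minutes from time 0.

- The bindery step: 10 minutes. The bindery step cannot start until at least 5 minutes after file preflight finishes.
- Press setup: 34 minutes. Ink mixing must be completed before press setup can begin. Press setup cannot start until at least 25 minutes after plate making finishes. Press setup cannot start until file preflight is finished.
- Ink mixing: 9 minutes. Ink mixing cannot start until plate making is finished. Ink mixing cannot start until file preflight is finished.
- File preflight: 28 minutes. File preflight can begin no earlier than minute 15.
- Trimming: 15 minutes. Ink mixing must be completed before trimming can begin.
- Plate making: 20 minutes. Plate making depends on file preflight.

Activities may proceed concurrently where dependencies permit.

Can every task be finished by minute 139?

After its own release at minute 15, file preflight can start at minute 15 and finishes at minute 43.
The bindery step waits on file preflight (finishes minute 43, plus 5-minute gap → minute 48), so it starts at minute 48 and finishes at 48 + 10 = minute 58.
Plate making waits on file preflight (finishes minute 43), so it starts at minute 43 and finishes at 43 + 20 = minute 63.
For ink mixing: plate making (finishes minute 63); file preflight (finishes minute 43). Taking the maximum gives a start of minute 63, and it finishes at 63 + 9 = minute 72.
After ink mixing (finishes minute 72), trimming can start at minute 72 and finishes at minute 87.
Press setup needs all of ink mixing (finishes minute 72); plate making (finishes minute 63, plus 25-minute gap → minute 88); file preflight (finishes minute 43). That puts its earliest start at minute 88; it finishes at 88 + 34 = minute 122.
Every task is finished by minute 122, which is no later than the deadline of 139, so the schedule is feasible.

Yes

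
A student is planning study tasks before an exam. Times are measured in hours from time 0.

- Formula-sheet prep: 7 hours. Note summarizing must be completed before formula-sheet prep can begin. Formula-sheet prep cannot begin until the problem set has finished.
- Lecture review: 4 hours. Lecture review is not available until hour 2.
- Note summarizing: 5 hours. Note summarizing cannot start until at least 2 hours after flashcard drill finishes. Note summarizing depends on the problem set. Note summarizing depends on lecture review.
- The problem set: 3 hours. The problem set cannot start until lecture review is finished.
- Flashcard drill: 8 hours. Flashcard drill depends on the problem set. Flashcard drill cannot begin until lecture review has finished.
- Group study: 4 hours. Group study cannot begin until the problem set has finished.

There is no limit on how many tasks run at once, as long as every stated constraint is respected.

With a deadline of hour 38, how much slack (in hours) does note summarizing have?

Lecture review waits on its own release at hour 2, so it starts at hour 2 and finishes at 2 + 4 = hour 6.
The problem set cannot begin until lecture review (finishes hour 6). It runs from hour 6 to 6 + 3 = hour 9.
Flashcard drill has to wait for the problem set (finishes hour 9); lecture review (finishes hour 6). The latest of these is hour 9, so flashcard drill runs hour 9 to 9 + 8 = hour 17.
Note summarizing needs all of flashcard drill (finishes hour 17, plus 2-hour gap → hour 19); the problem set (finishes hour 9); lecture review (finishes hour 6). That puts its earliest start at hour 19; it finishes at 19 + 5 = hour 24.

Working backward from the deadline:
Nothing follows formula-sheet prep; the deadline of hour 38 is its only limit. It must start by 38 − 7 = hour 31.
Since formula-sheet prep (must start by hour 31) depends on it, note summarizing must finish by hour 31. Backing off its 5-hour duration gives a latest start of hour 26.
So note summarizing can start as early as hour 19 and as late as hour 26, giving 26 − 19 = 7 hours of slack.

7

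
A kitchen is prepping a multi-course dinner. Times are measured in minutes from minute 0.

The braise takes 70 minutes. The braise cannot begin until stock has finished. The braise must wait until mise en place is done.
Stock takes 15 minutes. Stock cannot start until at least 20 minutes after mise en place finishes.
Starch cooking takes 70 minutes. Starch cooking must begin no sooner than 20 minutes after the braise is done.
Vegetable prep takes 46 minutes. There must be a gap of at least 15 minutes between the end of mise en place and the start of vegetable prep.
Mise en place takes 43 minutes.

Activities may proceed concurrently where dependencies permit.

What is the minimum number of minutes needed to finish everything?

Nothing blocks mise en place, so it runs from minute 0 to minute 43.
After mise en place (finishes minute 43, plus 15-minute gap → minute 58), vegetable prep can start at minute 58 and finishes at minute 104.
Stock cannot begin until mise en place (finishes minute 43, plus 20-minute gap → minute 63). It runs from minute 63 to 63 + 15 = minute 78.
For the braise: stock (finishes minute 78); mise en place (finishes minute 43). Taking the maximum gives a start of minute 78, and it finishes at 78 + 70 = minute 148.
After the braise (finishes minute 148, plus 20-minute gap → minute 168), starch cooking can start at minute 168 and finishes at minute 238.
All tasks are finished once the last one completes. Finish times: Mise en place at 43, Stock at 78, The braise at 148, Vegetable prep at 104, Starch cooking at 238. The latest is minute 238.

238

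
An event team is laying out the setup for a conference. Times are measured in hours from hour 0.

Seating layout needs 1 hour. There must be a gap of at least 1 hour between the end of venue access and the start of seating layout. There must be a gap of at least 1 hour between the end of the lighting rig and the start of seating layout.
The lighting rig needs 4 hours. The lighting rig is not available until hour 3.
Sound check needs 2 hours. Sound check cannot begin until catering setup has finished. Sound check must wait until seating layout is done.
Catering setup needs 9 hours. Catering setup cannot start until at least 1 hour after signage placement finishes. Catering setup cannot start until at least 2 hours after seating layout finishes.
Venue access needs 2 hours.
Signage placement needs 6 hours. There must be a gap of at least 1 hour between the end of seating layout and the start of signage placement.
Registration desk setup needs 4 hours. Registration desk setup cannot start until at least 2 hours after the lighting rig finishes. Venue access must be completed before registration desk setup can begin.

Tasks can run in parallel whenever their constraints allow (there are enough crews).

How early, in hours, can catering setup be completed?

The lighting rig waits on its own release at hour 3, so it starts at hour 3 and finishes at 3 + 4 = hour 7.
Venue access has no prerequisites, so it starts at hour 0 and finishes at hour 2.
Seating layout needs all of venue access (finishes hour 2, plus 1-hour gap → hour 3); the lighting rig (finishes hour 7, plus 1-hour gap → hour 8). That puts its earliest start at hour 8; it finishes at 8 + 1 = hour 9.
Signage placement cannot begin until seating layout (finishes hour 9, plus 1-hour gap → hour 10). It runs from hour 10 to 10 + 6 = hour 16.
Catering setup has to wait for signage placement (finishes hour 16, plus 1-hour gap → hour 17); seating layout (finishes hour 9, plus 2-hour gap → hour 11). The latest of these is hour 17, so catering setup runs hour 17 to 17 + 9 = hour 26.

26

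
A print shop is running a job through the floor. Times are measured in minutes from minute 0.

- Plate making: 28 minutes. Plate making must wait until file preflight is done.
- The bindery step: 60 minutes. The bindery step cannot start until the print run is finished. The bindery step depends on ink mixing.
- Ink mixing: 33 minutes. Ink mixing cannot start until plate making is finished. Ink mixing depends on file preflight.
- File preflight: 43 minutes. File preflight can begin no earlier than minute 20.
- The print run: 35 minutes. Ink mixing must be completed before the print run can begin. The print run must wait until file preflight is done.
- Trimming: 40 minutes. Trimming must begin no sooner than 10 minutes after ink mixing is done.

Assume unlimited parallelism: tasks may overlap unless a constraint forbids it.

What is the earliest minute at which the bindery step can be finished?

219

After its own release at minute 20, file preflight can start at minute 20 and finishes at minute 63.
After file preflight (finishes minute 63), plate making can start at minute 63 and finishes at minute 91.
Ink mixing cannot start until plate making (finishes minute 91); file preflight (finishes minute 63). The controlling bound is minute 91, so ink mixing finishes at 91 + 33 = minute 124.
The print run has to wait for ink mixing (finishes minute 124); file preflight (finishes minute 63). The latest of these is minute 124, so the print run runs minute 124 to 124 + 35 = minute 159.
The bindery step needs all of the print run (finishes minute 159); ink mixing (finishes minute 124). That puts its earliest start at minute 159; it finishes at 159 + 60 = minute 219.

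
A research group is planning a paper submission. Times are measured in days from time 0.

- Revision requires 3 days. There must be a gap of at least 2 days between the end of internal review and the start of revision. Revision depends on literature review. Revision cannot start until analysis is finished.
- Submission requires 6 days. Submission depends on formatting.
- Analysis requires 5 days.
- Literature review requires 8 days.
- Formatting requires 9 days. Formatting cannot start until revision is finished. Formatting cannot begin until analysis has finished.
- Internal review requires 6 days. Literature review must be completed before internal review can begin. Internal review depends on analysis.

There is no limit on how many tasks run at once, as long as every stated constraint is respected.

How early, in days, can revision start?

Nothing blocks analysis, so it runs from day 0 to day 5.
Literature review has no prerequisites, so it starts at day 0 and finishes at day 8.
For internal review: literature review (finishes day 8); analysis (finishes day 5). Taking the maximum gives a start of day 8, and it finishes at 8 + 6 = day 14.
Revision waits on internal review (finishes day 14, plus 2-day gap → day 16); literature review (finishes day 8); analysis (finishes day 5). The latest of these is day 16, which is the earliest revision can start.

16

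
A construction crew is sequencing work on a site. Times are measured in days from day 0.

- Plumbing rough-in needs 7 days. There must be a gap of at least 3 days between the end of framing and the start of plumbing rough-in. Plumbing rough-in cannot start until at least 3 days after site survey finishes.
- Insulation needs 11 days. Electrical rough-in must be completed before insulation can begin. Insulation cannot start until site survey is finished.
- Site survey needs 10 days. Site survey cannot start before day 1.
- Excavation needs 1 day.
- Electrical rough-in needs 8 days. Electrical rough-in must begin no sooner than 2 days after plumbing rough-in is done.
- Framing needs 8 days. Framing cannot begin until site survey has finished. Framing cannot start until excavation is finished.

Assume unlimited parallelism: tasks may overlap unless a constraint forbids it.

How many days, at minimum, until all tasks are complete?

50

Nothing blocks excavation, so it runs from day 0 to day 1.
Site survey waits on its own release at day 1, so it starts at day 1 and finishes at 1 + 10 = day 11.
Framing needs all of site survey (finishes day 11); excavation (finishes day 1). That puts its earliest start at day 11; it finishes at 11 + 8 = day 19.
For plumbing rough-in: framing (finishes day 19, plus 3-day gap → day 22); site survey (finishes day 11, plus 3-day gap → day 14). Taking the maximum gives a start of day 22, and it finishes at 22 + 7 = day 29.
After plumbing rough-in (finishes day 29, plus 2-day gap → day 31), electrical rough-in can start at day 31 and finishes at day 39.
Insulation needs all of electrical rough-in (finishes day 39); site survey (finishes day 11). That puts its earliest start at day 39; it finishes at 39 + 11 = day 50.
All tasks are finished once the last one completes. Finish times: Site survey at 11, Excavation at 1, Framing at 19, Plumbing rough-in at 29, Electrical rough-in at 39, Insulation at 50. The latest is day 50.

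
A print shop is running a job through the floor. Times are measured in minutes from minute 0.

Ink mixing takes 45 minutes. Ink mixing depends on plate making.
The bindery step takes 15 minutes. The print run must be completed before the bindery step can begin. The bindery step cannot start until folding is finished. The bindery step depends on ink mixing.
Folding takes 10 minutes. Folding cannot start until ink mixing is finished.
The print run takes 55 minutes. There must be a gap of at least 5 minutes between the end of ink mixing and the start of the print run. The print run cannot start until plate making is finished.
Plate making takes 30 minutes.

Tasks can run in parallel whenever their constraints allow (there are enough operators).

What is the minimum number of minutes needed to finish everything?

Plate making can start immediately at minute 0; it finishes at minute 30.
After plate making (finishes minute 30), ink mixing can start at minute 30 and finishes at minute 75.
Folding waits on ink mixing (finishes minute 75), so it starts at minute 75 and finishes at 75 + 10 = minute 85.
For the print run: ink mixing (finishes minute 75, plus 5-minute gap → minute 80); plate making (finishes minute 30). Taking the maximum gives a start of minute 80, and it finishes at 80 + 55 = minute 135.
For the bindery step: the print run (finishes minute 135); folding (finishes minute 85); ink mixing (finishes minute 75). Taking the maximum gives a start of minute 135, and it finishes at 135 + 15 = minute 150.
All tasks are finished once the last one completes. Finish times: Plate making at 30, Ink mixing at 75, The print run at 135, Folding at 85, The bindery step at 150. The latest is minute 150.

150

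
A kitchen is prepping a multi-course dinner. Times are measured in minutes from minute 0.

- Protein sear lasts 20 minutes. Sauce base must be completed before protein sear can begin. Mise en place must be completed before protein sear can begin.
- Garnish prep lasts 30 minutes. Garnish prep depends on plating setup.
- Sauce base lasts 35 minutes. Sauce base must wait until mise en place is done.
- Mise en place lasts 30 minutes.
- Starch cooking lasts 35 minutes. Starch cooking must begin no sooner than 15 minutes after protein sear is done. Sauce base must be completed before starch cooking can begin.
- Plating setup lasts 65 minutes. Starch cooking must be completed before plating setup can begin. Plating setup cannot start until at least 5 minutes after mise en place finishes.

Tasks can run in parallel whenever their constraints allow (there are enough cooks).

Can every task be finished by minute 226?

Nothing blocks mise en place, so it runs from minute 0 to minute 30.
Sauce base cannot begin until mise en place (finishes minute 30). It runs from minute 30 to 30 + 35 = minute 65.
Protein sear has to wait for sauce base (finishes minute 65); mise en place (finishes minute 30). The latest of these is minute 65, so protein sear runs minute 65 to 65 + 20 = minute 85.
Starch cooking has to wait for protein sear (finishes minute 85, plus 15-minute gap → minute 100); sauce base (finishes minute 65). The latest of these is minute 100, so starch cooking runs minute 100 to 100 + 35 = minute 135.
Plating setup cannot start until starch cooking (finishes minute 135); mise en place (finishes minute 30, plus 5-minute gap → minute 35). The controlling bound is minute 135, so plating setup finishes at 135 + 65 = minute 200.
After plating setup (finishes minute 200), garnish prep can start at minute 200 and finishes at minute 230.
The earliest everything can be done is minute 230, which is after the deadline of 226, so it is not possible.

No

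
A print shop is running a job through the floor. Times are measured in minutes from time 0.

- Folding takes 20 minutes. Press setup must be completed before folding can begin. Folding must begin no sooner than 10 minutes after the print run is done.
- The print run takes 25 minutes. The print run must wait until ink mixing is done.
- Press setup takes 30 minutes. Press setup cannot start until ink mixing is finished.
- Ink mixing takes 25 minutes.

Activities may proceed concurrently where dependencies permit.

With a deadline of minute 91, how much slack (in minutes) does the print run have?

11

Ink mixing has no prerequisites, so it starts at minute 0 and finishes at minute 25.
The print run waits on ink mixing (finishes minute 25), so it starts at minute 25 and finishes at 25 + 25 = minute 50.

Working backward from the deadline:
Folding must finish by minute 91; it takes 20 minutes, so it must start by 91 − 20 = minute 71.
The print run must finish before folding (must start by minute 71, minus 10-minute gap → minute 61). With a 25-minute duration, the print run must start by 61 − 25 = minute 36.
So the print run can start as early as minute 25 and as late as minute 36, giving 36 − 25 = 11 minutes of slack.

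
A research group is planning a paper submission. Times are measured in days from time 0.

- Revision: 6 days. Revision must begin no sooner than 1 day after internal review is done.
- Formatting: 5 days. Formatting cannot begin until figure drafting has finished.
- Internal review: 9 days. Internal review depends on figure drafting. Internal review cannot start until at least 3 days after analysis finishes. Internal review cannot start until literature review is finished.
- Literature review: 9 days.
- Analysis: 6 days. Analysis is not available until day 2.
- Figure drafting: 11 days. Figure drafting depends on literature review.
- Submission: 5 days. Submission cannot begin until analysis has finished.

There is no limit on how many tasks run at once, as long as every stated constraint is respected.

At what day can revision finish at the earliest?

Analysis cannot begin until its own release at day 2. It runs from day 2 to 2 + 6 = day 8.
Literature review has no prerequisites, so it starts at day 0 and finishes at day 9.
Figure drafting cannot begin until literature review (finishes day 9). It runs from day 9 to 9 + 11 = day 20.
For internal review: figure drafting (finishes day 20); analysis (finishes day 8, plus 3-day gap → day 11); literature review (finishes day 9). Taking the maximum gives a start of day 20, and it finishes at 20 + 9 = day 29.
Revision waits on internal review (finishes day 29, plus 1-day gap → day 30), so it starts at day 30 and finishes at 30 + 6 = day 36.

36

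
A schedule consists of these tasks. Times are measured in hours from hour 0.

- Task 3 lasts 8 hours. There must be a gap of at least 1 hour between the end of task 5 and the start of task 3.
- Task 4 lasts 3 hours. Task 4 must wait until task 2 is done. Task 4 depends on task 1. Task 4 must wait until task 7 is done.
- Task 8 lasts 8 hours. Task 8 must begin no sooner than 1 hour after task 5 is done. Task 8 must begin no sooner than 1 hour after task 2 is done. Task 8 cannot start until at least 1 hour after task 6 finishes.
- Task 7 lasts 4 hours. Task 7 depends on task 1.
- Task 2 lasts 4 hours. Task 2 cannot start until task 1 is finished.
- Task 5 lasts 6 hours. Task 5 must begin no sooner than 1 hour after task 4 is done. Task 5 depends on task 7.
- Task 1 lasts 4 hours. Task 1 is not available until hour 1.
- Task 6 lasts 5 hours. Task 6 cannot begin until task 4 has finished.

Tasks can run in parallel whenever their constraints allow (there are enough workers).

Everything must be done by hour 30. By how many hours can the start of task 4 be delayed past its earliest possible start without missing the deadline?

2

Task 1 cannot begin until its own release at hour 1. It runs from hour 1 to 1 + 4 = hour 5.
Task 7 waits on task 1 (finishes hour 5), so it starts at hour 5 and finishes at 5 + 4 = hour 9.
Task 2 waits on task 1 (finishes hour 5), so it starts at hour 5 and finishes at 5 + 4 = hour 9.
For task 4: task 2 (finishes hour 9); task 1 (finishes hour 5); task 7 (finishes hour 9). Taking the maximum gives a start of hour 9, and it finishes at 9 + 3 = hour 12.

Working backward from the deadline:
Task 3 has no dependents, so it just needs to finish by hour 30. Starting by 30 − 8 = hour 22 achieves that.
To finish by hour 30, task 8 (duration 8) must start no later than hour 22.
Task 5 has several dependents: task 3 (must start by hour 22, minus 1-hour gap → hour 21); task 8 (must start by hour 22, minus 1-hour gap → hour 21). The earliest of those limits is hour 21, so task 5 must start by 21 − 6 = hour 15.
Since task 8 (must start by hour 22, minus 1-hour gap → hour 21) depends on it, task 6 must finish by hour 21. Backing off its 5-hour duration gives a latest start of hour 16.
Task 4 must finish in time for task 5 (must start by hour 15, minus 1-hour gap → hour 14); task 6 (must start by hour 16). The tightest is hour 14, so task 4 must start by 14 − 3 = hour 11.
So task 4 can start as early as hour 9 and as late as hour 11, giving 11 − 9 = 2 hours of slack.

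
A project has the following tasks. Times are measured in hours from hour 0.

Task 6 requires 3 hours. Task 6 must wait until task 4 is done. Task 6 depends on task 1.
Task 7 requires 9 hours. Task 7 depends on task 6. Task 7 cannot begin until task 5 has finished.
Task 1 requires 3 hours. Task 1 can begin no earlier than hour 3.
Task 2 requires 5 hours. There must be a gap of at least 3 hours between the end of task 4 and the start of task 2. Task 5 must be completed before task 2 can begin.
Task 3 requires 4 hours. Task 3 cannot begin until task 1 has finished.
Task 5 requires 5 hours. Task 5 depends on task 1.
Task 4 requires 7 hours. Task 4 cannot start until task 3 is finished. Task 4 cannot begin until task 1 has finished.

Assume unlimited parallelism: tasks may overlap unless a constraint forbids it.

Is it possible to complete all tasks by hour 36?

Task 1 cannot begin until its own release at hour 3. It runs from hour 3 to 3 + 3 = hour 6.
After task 1 (finishes hour 6), task 5 can start at hour 6 and finishes at hour 11.
Task 3 cannot begin until task 1 (finishes hour 6). It runs from hour 6 to 6 + 4 = hour 10.
For task 4: task 3 (finishes hour 10); task 1 (finishes hour 6). Taking the maximum gives a start of hour 10, and it finishes at 10 + 7 = hour 17.
Task 6 has to wait for task 4 (finishes hour 17); task 1 (finishes hour 6). The latest of these is hour 17, so task 6 runs hour 17 to 17 + 3 = hour 20.
Task 7 cannot start until task 6 (finishes hour 20); task 5 (finishes hour 11). The controlling bound is hour 20, so task 7 finishes at 20 + 9 = hour 29.
Task 2 needs all of task 4 (finishes hour 17, plus 3-hour gap → hour 20); task 5 (finishes hour 11). That puts its earliest start at hour 20; it finishes at 20 + 5 = hour 25.
Every task is finished by hour 29, which is no later than the deadline of 36, so the schedule is feasible.

Yes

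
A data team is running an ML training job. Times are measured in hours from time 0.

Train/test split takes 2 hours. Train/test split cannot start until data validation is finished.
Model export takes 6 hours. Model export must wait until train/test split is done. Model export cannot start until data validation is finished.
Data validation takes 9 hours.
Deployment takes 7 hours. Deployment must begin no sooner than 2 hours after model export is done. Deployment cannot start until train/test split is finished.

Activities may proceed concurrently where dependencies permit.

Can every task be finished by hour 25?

Data validation has no prerequisites, so it starts at hour 0 and finishes at hour 9.
Train/test split cannot begin until data validation (finishes hour 9). It runs from hour 9 to 9 + 2 = hour 11.
For model export: train/test split (finishes hour 11); data validation (finishes hour 9). Taking the maximum gives a start of hour 11, and it finishes at 11 + 6 = hour 17.
Deployment has to wait for model export (finishes hour 17, plus 2-hour gap → hour 19); train/test split (finishes hour 11). The latest of these is hour 19, so deployment runs hour 19 to 19 + 7 = hour 26.
The earliest everything can be done is hour 26, which is after the deadline of 25, so it is not possible.

No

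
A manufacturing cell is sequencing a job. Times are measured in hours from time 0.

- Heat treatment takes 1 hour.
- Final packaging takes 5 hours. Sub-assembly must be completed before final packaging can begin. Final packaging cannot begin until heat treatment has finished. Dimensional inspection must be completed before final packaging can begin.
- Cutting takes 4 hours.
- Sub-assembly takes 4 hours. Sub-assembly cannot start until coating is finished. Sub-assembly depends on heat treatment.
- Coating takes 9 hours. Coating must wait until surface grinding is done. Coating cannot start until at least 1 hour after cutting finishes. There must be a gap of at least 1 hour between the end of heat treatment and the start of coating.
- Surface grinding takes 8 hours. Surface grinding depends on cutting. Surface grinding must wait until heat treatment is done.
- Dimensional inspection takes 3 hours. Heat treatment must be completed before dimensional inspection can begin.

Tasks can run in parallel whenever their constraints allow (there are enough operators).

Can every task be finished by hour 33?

Yes

Nothing blocks heat treatment, so it runs from hour 0 to hour 1.
After heat treatment (finishes hour 1), dimensional inspection can start at hour 1 and finishes at hour 4.
Nothing blocks cutting, so it runs from hour 0 to hour 4.
Surface grinding needs all of cutting (finishes hour 4); heat treatment (finishes hour 1). That puts its earliest start at hour 4; it finishes at 4 + 8 = hour 12.
Coating needs all of surface grinding (finishes hour 12); cutting (finishes hour 4, plus 1-hour gap → hour 5); heat treatment (finishes hour 1, plus 1-hour gap → hour 2). That puts its earliest start at hour 12; it finishes at 12 + 9 = hour 21.
Sub-assembly has to wait for coating (finishes hour 21); heat treatment (finishes hour 1). The latest of these is hour 21, so sub-assembly runs hour 21 to 21 + 4 = hour 25.
Final packaging needs all of sub-assembly (finishes hour 25); heat treatment (finishes hour 1); dimensional inspection (finishes hour 4). That puts its earliest start at hour 25; it finishes at 25 + 5 = hour 30.
Every task is finished by hour 30, which is no later than the deadline of 33, so the schedule is feasible.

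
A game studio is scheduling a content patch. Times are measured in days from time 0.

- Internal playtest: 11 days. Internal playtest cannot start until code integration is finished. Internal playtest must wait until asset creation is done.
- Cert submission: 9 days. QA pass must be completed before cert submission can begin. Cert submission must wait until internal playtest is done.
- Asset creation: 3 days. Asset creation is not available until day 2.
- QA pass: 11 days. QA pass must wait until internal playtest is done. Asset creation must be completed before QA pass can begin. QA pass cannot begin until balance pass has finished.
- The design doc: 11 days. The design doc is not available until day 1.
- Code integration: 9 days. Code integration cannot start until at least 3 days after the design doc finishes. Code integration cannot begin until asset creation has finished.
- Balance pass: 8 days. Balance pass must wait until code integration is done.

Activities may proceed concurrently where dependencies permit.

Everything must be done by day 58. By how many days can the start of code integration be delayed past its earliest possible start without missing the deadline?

Asset creation waits on its own release at day 2, so it starts at day 2 and finishes at 2 + 3 = day 5.
The design doc waits on its own release at day 1, so it starts at day 1 and finishes at 1 + 11 = day 12.
Code integration cannot start until the design doc (finishes day 12, plus 3-day gap → day 15); asset creation (finishes day 5). The controlling bound is day 15, so code integration finishes at 15 + 9 = day 24.

Working backward from the deadline:
Cert submission must finish by day 58; it takes 9 days, so it must start by 58 − 9 = day 49.
QA pass feeds into cert submission (must start by day 49); so QA pass must finish by day 49 and therefore start by day 38.
Internal playtest has several dependents: QA pass (must start by day 38); cert submission (must start by day 49). The earliest of those limits is day 38, so internal playtest must start by 38 − 11 = day 27.
Since QA pass (must start by day 38) depends on it, balance pass must finish by day 38. Backing off its 8-day duration gives a latest start of day 30.
For code integration: internal playtest (must start by day 27); balance pass (must start by day 30). The most restrictive is day 27; with a 9-day duration, code integration must start by day 18.
So code integration can start as early as day 15 and as late as day 18, giving 18 − 15 = 3 days of slack.

3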